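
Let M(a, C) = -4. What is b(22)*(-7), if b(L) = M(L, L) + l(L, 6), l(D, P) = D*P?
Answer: -896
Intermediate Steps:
b(L) = -4 + 6*L (b(L) = -4 + L*6 = -4 + 6*L)
b(22)*(-7) = (-4 + 6*22)*(-7) = (-4 + 132)*(-7) = 128*(-7) = -896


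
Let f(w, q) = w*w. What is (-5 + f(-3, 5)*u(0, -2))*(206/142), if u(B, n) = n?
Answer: -2369/71 ≈ -33.366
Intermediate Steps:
f(w, q) = w²
(-5 + f(-3, 5)*u(0, -2))*(206/142) = (-5 + (-3)²*(-2))*(206/142) = (-5 + 9*(-2))*(206*(1/142)) = (-5 - 18)*(103/71) = -23*103/71 = -2369/71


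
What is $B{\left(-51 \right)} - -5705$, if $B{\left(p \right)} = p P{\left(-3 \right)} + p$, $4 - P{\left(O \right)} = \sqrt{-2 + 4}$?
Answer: $5450 + 51 \sqrt{2} \approx 5522.1$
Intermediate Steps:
$P{\left(O \right)} = 4 - \sqrt{2}$ ($P{\left(O \right)} = 4 - \sqrt{-2 + 4} = 4 - \sqrt{2}$)
$B{\left(p \right)} = p + p \left(4 - \sqrt{2}\right)$ ($B{\left(p \right)} = p \left(4 - \sqrt{2}\right) + p = p + p \left(4 - \sqrt{2}\right)$)
$B{\left(-51 \right)} - -5705 = - 51 \left(5 - \sqrt{2}\right) - -5705 = \left(-255 + 51 \sqrt{2}\right) + 5705 = 5450 + 51 \sqrt{2}$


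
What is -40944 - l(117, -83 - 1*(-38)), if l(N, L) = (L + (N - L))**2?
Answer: -54633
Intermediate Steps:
l(N, L) = N**2
-40944 - l(117, -83 - 1*(-38)) = -40944 - 1*117**2 = -40944 - 1*13689 = -40944 - 13689 = -54633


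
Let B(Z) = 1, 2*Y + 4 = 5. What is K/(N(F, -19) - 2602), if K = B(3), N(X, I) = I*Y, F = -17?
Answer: -2/5223 ≈ -0.00038292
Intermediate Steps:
Y = 1/2 (Y = -2 + (1/2)*5 = -2 + 5/2 = 1/2 ≈ 0.50000)
N(X, I) = I/2 (N(X, I) = I*(1/2) = I/2)
K = 1
K/(N(F, -19) - 2602) = 1/((1/2)*(-19) - 2602) = 1/(-19/2 - 2602) = 1/(-5223/2) = -2/5223*1 = -2/5223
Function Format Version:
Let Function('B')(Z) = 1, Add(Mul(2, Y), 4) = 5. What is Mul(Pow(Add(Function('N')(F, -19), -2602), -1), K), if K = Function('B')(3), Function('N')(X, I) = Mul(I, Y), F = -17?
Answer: Rational(-2, 5223) ≈ -0.00038292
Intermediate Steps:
Y = Rational(1, 2) (Y = Add(-2, Mul(Rational(1, 2), 5)) = Add(-2, Rational(5, 2)) = Rational(1, 2) ≈ 0.50000)
Function('N')(X, I) = Mul(Rational(1, 2), I) (Function('N')(X, I) = Mul(I, Rational(1, 2)) = Mul(Rational(1, 2), I))
K = 1
Mul(Pow(Add(Function('N')(F, -19), -2602), -1), K) = Mul(Pow(Add(Mul(Rational(1, 2), -19), -2602), -1), 1) = Mul(Pow(Add(Rational(-19, 2), -2602), -1), 1) = Mul(Pow(Rational(-5223, 2), -1), 1) = Mul(Rational(-2, 5223), 1) = Rational(-2, 5223)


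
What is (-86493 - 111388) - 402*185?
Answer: -272251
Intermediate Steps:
(-86493 - 111388) - 402*185 = -197881 - 74370 = -272251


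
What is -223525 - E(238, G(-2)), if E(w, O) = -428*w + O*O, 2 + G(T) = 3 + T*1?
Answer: -121662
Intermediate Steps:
G(T) = 1 + T (G(T) = -2 + (3 + T*1) = -2 + (3 + T) = 1 + T)
E(w, O) = O² - 428*w (E(w, O) = -428*w + O² = O² - 428*w)
-223525 - E(238, G(-2)) = -223525 - ((1 - 2)² - 428*238) = -223525 - ((-1)² - 101864) = -223525 - (1 - 101864) = -223525 - 1*(-101863) = -223525 + 101863 = -121662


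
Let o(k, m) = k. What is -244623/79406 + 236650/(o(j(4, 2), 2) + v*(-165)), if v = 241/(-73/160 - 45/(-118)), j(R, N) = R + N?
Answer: -39271234944133/14903944084926 ≈ -2.6350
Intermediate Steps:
j(R, N) = N + R
v = -2275040/707 (v = 241/(-73*1/160 - 45*(-1/118)) = 241/(-73/160 + 45/118) = 241/(-707/9440) = 241*(-9440/707) = -2275040/707 ≈ -3217.9)
-244623/79406 + 236650/(o(j(4, 2), 2) + v*(-165)) = -244623/79406 + 236650/((2 + 4) - 2275040/707*(-165)) = -244623*1/79406 + 236650/(6 + 375381600/707) = -244623/79406 + 236650/(375385842/707) = -244623/79406 + 236650*(707/375385842) = -244623/79406 + 83655775/187692921 = -39271234944133/14903944084926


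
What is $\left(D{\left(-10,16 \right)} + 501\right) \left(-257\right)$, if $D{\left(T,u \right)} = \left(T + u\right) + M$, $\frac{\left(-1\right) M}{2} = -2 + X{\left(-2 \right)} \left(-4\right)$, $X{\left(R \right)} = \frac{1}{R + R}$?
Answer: $-130813$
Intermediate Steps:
$X{\left(R \right)} = \frac{1}{2 R}$
$M = 2$ ($M = - 2 \left(-2 + \frac{1}{2 \left(-2\right)} \left(-4\right)\right) = - 2 \left(-2 + \frac{1}{2} \left(- \frac{1}{2}\right) \left(-4\right)\right) = - 2 \left(-2 - -1\right) = - 2 \left(-2 + 1\right) = \left(-2\right) \left(-1\right) = 2$)
$D{\left(T,u \right)} = 2 + T + u$ ($D{\left(T,u \right)} = \left(T + u\right) + 2 = 2 + T + u$)
$\left(D{\left(-10,16 \right)} + 501\right) \left(-257\right) = \left(\left(2 - 10 + 16\right) + 501\right) \left(-257\right) = \left(8 + 501\right) \left(-257\right) = 509 \left(-257\right) = -130813$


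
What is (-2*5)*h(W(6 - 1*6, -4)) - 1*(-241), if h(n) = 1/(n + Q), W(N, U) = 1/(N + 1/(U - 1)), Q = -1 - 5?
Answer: 2661/11 ≈ 241.91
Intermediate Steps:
Q = -6
W(N, U) = 1/(N + 1/(-1 + U))
h(n) = 1/(-6 + n) (h(n) = 1/(n - 6) = 1/(-6 + n))
(-2*5)*h(W(6 - 1*6, -4)) - 1*(-241) = (-2*5)/(-6 + (-1 - 4)/(1 - (6 - 1*6) + (6 - 1*6)*(-4))) - 1*(-241) = -10/(-6 - 5/(1 - (6 - 6) + (6 - 6)*(-4))) + 241 = -10/(-6 - 5/(1 - 1*0 + 0*(-4))) + 241 = -10/(-6 - 5/(1 + 0 + 0)) + 241 = -10/(-6 - 5/1) + 241 = -10/(-6 + 1*(-5)) + 241 = -10/(-6 - 5) + 241 = -10/(-11) + 241 = -10*(-1/11) + 241 = 10/11 + 241 = 2661/11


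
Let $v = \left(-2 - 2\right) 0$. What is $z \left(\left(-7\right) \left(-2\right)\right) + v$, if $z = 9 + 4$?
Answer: $182$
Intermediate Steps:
$v = 0$ ($v = \left(-4\right) 0 = 0$)
$z = 13$
$z \left(\left(-7\right) \left(-2\right)\right) + v = 13 \left(\left(-7\right) \left(-2\right)\right) + 0 = 13 \cdot 14 + 0 = 182 + 0 = 182$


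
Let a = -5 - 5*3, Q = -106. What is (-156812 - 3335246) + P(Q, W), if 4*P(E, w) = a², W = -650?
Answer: -3491958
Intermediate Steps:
a = -20 (a = -5 - 15 = -20)
P(E, w) = 100 (P(E, w) = (¼)*(-20)² = (¼)*400 = 100)
(-156812 - 3335246) + P(Q, W) = (-156812 - 3335246) + 100 = -3492058 + 100 = -3491958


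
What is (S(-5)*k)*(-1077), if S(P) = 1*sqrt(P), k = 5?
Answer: -5385*I*sqrt(5) ≈ -12041.0*I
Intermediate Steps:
S(P) = sqrt(P)
(S(-5)*k)*(-1077) = (sqrt(-5)*5)*(-1077) = ((I*sqrt(5))*5)*(-1077) = (5*I*sqrt(5))*(-1077) = -5385*I*sqrt(5)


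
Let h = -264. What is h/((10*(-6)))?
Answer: 22/5 ≈ 4.4000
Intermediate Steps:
h/((10*(-6))) = -264/(10*(-6)) = -264/(-60) = -264*(-1/60) = 22/5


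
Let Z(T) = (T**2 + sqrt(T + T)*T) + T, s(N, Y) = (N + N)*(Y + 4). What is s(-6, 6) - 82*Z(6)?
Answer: -3564 - 984*sqrt(3) ≈ -5268.3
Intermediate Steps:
s(N, Y) = 2*N*(4 + Y) (s(N, Y) = (2*N)*(4 + Y) = 2*N*(4 + Y))
Z(T) = T + T**2 + sqrt(2)*T**(3/2) (Z(T) = (T**2 + sqrt(2*T)*T) + T = (T**2 + (sqrt(2)*sqrt(T))*T) + T = (T**2 + sqrt(2)*T**(3/2)) + T = T + T**2 + sqrt(2)*T**(3/2))
s(-6, 6) - 82*Z(6) = 2*(-6)*(4 + 6) - 82*(6 + 6**2 + sqrt(2)*6**(3/2)) = 2*(-6)*10 - 82*(6 + 36 + sqrt(2)*(6*sqrt(6))) = -120 - 82*(6 + 36 + 12*sqrt(3)) = -120 - 82*(42 + 12*sqrt(3)) = -120 + (-3444 - 984*sqrt(3)) = -3564 - 984*sqrt(3)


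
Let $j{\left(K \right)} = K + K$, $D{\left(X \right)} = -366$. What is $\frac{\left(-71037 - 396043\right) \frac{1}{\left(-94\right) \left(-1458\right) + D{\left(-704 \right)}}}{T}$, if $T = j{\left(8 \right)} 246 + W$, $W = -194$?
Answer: $- \frac{116770}{127869753} \approx -0.0009132$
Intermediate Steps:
$j{\left(K \right)} = 2 K$
$T = 3742$ ($T = 2 \cdot 8 \cdot 246 - 194 = 16 \cdot 246 - 194 = 3936 - 194 = 3742$)
$\frac{\left(-71037 - 396043\right) \frac{1}{\left(-94\right) \left(-1458\right) + D{\left(-704 \right)}}}{T} = \frac{\left(-71037 - 396043\right) \frac{1}{\left(-94\right) \left(-1458\right) - 366}}{3742} = - \frac{467080}{137052 - 366} \cdot \frac{1}{3742} = - \frac{467080}{136686} \cdot \frac{1}{3742} = \left(-467080\right) \frac{1}{136686} \cdot \frac{1}{3742} = \left(- \frac{233540}{68343}\right) \frac{1}{3742} = - \frac{116770}{127869753}$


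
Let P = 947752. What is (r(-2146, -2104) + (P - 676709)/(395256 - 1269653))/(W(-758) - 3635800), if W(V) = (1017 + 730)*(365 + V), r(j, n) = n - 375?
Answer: 2167901206/3779468235287 ≈ 0.00057360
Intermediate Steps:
r(j, n) = -375 + n
W(V) = 637655 + 1747*V (W(V) = 1747*(365 + V) = 637655 + 1747*V)
(r(-2146, -2104) + (P - 676709)/(395256 - 1269653))/(W(-758) - 3635800) = ((-375 - 2104) + (947752 - 676709)/(395256 - 1269653))/((637655 + 1747*(-758)) - 3635800) = (-2479 + 271043/(-874397))/((637655 - 1324226) - 3635800) = (-2479 + 271043*(-1/874397))/(-686571 - 3635800) = (-2479 - 271043/874397)/(-4322371) = -2167901206/874397*(-1/4322371) = 2167901206/3779468235287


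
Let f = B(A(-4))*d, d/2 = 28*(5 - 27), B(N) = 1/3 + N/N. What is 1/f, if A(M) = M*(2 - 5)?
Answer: -3/4928 ≈ -0.00060877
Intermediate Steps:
A(M) = -3*M (A(M) = M*(-3) = -3*M)
B(N) = 4/3 (B(N) = 1*(⅓) + 1 = ⅓ + 1 = 4/3)
d = -1232 (d = 2*(28*(5 - 27)) = 2*(28*(-22)) = 2*(-616) = -1232)
f = -4928/3 (f = (4/3)*(-1232) = -4928/3 ≈ -1642.7)
1/f = 1/(-4928/3) = -3/4928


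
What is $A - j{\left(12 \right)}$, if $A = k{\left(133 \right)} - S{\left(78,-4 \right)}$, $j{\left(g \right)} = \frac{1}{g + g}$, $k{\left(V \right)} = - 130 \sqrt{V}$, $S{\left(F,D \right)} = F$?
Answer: $- \frac{1873}{24} - 130 \sqrt{133} \approx -1577.3$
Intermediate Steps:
$j{\left(g \right)} = \frac{1}{2 g}$
$A = -78 - 130 \sqrt{133}$ ($A = - 130 \sqrt{133} - 78 = -78 - 130 \sqrt{133} \approx -1577.2$)
$A - j{\left(12 \right)} = \left(-78 - 130 \sqrt{133}\right) - \frac{1}{2 \cdot 12} = \left(-78 - 130 \sqrt{133}\right) - \frac{1}{2} \cdot \frac{1}{12} = \left(-78 - 130 \sqrt{133}\right) - \frac{1}{24} = - \frac{1873}{24} - 130 \sqrt{133}$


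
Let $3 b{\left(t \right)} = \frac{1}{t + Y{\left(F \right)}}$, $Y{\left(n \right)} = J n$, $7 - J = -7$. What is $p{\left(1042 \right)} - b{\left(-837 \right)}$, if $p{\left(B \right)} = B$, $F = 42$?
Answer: $\frac{778375}{747} \approx 1042.0$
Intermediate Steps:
$J = 14$ ($J = 7 - -7 = 7 + 7 = 14$)
$Y{\left(n \right)} = 14 n$
$b{\left(t \right)} = \frac{1}{3 \left(588 + t\right)}$ ($b{\left(t \right)} = \frac{1}{3 \left(t + 14 \cdot 42\right)} = \frac{1}{3 \left(t + 588\right)} = \frac{1}{3 \left(588 + t\right)}$)
$p{\left(1042 \right)} - b{\left(-837 \right)} = 1042 - \frac{1}{3 \left(588 - 837\right)} = 1042 - \frac{1}{3 \left(-249\right)} = 1042 - \frac{1}{3} \left(- \frac{1}{249}\right) = 1042 - - \frac{1}{747} = 1042 + \frac{1}{747} = \frac{778375}{747}$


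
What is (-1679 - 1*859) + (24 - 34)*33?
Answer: -2868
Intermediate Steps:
(-1679 - 1*859) + (24 - 34)*33 = (-1679 - 859) - 10*33 = -2538 - 330 = -2868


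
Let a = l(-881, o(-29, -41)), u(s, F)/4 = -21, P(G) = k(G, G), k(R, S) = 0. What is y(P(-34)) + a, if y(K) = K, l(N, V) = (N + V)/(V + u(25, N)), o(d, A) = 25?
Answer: 856/59 ≈ 14.508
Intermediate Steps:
P(G) = 0
u(s, F) = -84 (u(s, F) = 4*(-21) = -84)
l(N, V) = (N + V)/(-84 + V) (l(N, V) = (N + V)/(V - 84) = (N + V)/(-84 + V))
a = 856/59 (a = (-881 + 25)/(-84 + 25) = -856/(-59) = -1/59*(-856) = 856/59 ≈ 14.508)
y(P(-34)) + a = 0 + 856/59 = 856/59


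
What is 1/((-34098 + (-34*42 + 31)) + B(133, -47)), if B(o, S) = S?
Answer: -1/35542 ≈ -2.8136e-5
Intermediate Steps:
1/((-34098 + (-34*42 + 31)) + B(133, -47)) = 1/((-34098 + (-34*42 + 31)) - 47) = 1/((-34098 + (-1428 + 31)) - 47) = 1/((-34098 - 1397) - 47) = 1/(-35495 - 47) = 1/(-35542) = -1/35542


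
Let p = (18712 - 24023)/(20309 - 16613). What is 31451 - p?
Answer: 116248207/3696 ≈ 31452.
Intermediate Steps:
p = -5311/3696 ≈ -1.4370
31451 - p = 31451 - 1*(-5311/3696) = 31451 + 5311/3696 = 116248207/3696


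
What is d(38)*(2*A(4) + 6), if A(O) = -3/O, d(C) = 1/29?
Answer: 9/58 ≈ 0.15517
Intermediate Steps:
d(C) = 1/29
d(38)*(2*A(4) + 6) = (2*(-3/4) + 6)/29 = (-3/2 + 6)/29 = (1/29)*(9/2) = 9/58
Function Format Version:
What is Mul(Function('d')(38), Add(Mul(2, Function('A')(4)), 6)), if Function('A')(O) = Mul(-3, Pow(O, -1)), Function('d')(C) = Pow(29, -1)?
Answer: Rational(9, 58) ≈ 0.15517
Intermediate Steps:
Function('d')(C) = Rational(1, 29)
Mul(Function('d')(38), Add(Mul(2, Function('A')(4)), 6)) = Mul(Rational(1, 29), Add(Mul(2, Mul(-3, Pow(4, -1))), 6)) = Mul(Rational(1, 29), Add(Mul(2, Mul(-3, Rational(1, 4))), 6)) = Mul(Rational(1, 29), Add(Mul(2, Rational(-3, 4)), 6)) = Mul(Rational(1, 29), Add(Rational(-3, 2), 6)) = Mul(Rational(1, 29), Rational(9, 2)) = Rational(9, 58)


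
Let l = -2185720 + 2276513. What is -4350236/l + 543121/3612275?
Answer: -15664937161947/327969284075 ≈ -47.763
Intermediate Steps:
l = 90793
-4350236/l + 543121/3612275 = -4350236/90793 + 543121/3612275 = -15664937161947/327969284075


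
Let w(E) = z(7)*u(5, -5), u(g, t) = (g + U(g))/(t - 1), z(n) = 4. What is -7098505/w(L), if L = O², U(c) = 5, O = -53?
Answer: 4259103/4 ≈ 1.0648e+6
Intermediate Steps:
L = 2809 (L = (-53)² = 2809)
u(g, t) = (5 + g)/(-1 + t) (u(g, t) = (g + 5)/(t - 1) = (5 + g)/(-1 + t))
w(E) = -20/3 (w(E) = 4*((5 + 5)/(-1 - 5)) = 4*(10/(-6)) = 4*(-⅙*10) = 4*(-5/3) = -20/3)
-7098505/w(L) = -7098505/(-20/3) = -7098505*(-3/20) = 4259103/4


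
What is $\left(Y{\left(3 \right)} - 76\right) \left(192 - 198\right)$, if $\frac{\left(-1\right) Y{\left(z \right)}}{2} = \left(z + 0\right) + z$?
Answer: $528$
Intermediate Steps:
$Y{\left(z \right)} = - 4 z$ ($Y{\left(z \right)} = - 2 \left(\left(z + 0\right) + z\right) = - 2 \left(z + z\right) = - 2 \cdot 2 z = - 4 z$)
$\left(Y{\left(3 \right)} - 76\right) \left(192 - 198\right) = \left(\left(-4\right) 3 - 76\right) \left(192 - 198\right) = \left(-12 - 76\right) \left(-6\right) = \left(-88\right) \left(-6\right) = 528$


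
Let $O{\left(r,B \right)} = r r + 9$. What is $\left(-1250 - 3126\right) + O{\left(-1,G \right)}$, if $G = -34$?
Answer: $-4366$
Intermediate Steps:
$O{\left(r,B \right)} = 9 + r^{2}$ ($O{\left(r,B \right)} = r^{2} + 9 = 9 + r^{2}$)
$\left(-1250 - 3126\right) + O{\left(-1,G \right)} = \left(-1250 - 3126\right) + \left(9 + \left(-1\right)^{2}\right) = -4376 + \left(9 + 1\right) = -4376 + 10 = -4366$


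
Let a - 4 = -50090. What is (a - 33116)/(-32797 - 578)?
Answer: 27734/11125 ≈ 2.4929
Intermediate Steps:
a = -50086 (a = 4 - 50090 = -50086)
(a - 33116)/(-32797 - 578) = (-50086 - 33116)/(-32797 - 578) = -83202/(-33375) = -83202*(-1/33375) = 27734/11125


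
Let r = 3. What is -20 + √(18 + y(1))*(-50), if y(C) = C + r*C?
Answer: -20 - 50*√22 ≈ -254.52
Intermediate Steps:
y(C) = 4*C (y(C) = C + 3*C = 4*C)
-20 + √(18 + y(1))*(-50) = -20 + √(18 + 4*1)*(-50) = -20 + √(18 + 4)*(-50) = -20 + √22*(-50) = -20 - 50*√22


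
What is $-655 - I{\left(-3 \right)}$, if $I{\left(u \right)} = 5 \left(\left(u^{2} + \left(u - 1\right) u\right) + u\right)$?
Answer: $-745$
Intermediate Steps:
$I{\left(u \right)} = 5 u + 5 u^{2} + 5 u \left(-1 + u\right)$ ($I{\left(u \right)} = 5 \left(\left(u^{2} + \left(u - 1\right) u\right) + u\right) = 5 \left(\left(u^{2} + \left(-1 + u\right) u\right) + u\right) = 5 \left(\left(u^{2} + u \left(-1 + u\right)\right) + u\right) = 5 \left(u + u^{2} + u \left(-1 + u\right)\right) = 5 u + 5 u^{2} + 5 u \left(-1 + u\right)$)
$-655 - I{\left(-3 \right)} = -655 - 10 \left(-3\right)^{2} = -655 - 10 \cdot 9 = -655 - 90 = -745$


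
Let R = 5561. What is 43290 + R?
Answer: 48851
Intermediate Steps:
43290 + R = 43290 + 5561 = 48851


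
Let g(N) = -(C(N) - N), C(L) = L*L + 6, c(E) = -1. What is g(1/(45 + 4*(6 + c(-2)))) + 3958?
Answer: 16697264/4225 ≈ 3952.0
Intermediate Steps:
C(L) = 6 + L² (C(L) = L² + 6 = 6 + L²)
g(N) = -6 + N - N² (g(N) = -((6 + N²) - N) = -(6 + N² - N) = -6 + N - N²)
g(1/(45 + 4*(6 + c(-2)))) + 3958 = (-6 + 1/(45 + 4*(6 - 1)) - (1/(45 + 4*(6 - 1)))²) + 3958 = (-6 + 1/(45 + 4*5) - (1/(45 + 4*5))²) + 3958 = (-6 + 1/(45 + 20) - (1/(45 + 20))²) + 3958 = (-6 + 1/65 - (1/65)²) + 3958 = (-6 + 1/65 - 1*1/4225) + 3958 = (-6 + 1/65 - 1/4225) + 3958 = -25286/4225 + 3958 = 16697264/4225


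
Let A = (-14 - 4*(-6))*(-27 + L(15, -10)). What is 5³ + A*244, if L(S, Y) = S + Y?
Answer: -53555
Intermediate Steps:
A = -220 (A = (-14 - 4*(-6))*(-27 + (15 - 10)) = (-14 + 24)*(-27 + 5) = 10*(-22) = -220)
5³ + A*244 = 5³ - 220*244 = 125 - 53680 = -53555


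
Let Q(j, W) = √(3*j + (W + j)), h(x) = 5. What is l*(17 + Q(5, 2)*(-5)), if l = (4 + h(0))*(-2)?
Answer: -306 + 90*√22 ≈ 116.14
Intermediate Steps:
Q(j, W) = √(W + 4*j)
l = -18 (l = (4 + 5)*(-2) = 9*(-2) = -18)
l*(17 + Q(5, 2)*(-5)) = -18*(17 + √(2 + 4*5)*(-5)) = -18*(17 + √(2 + 20)*(-5)) = -18*(17 + √22*(-5)) = -18*(17 - 5*√22) = -306 + 90*√22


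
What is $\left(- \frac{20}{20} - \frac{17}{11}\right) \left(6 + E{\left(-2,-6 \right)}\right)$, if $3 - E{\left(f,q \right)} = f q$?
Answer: $\frac{84}{11} \approx 7.6364$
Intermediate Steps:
$E{\left(f,q \right)} = 3 - f q$
$\left(- \frac{20}{20} - \frac{17}{11}\right) \left(6 + E{\left(-2,-6 \right)}\right) = \left(- \frac{20}{20} - \frac{17}{11}\right) \left(6 + \left(3 - \left(-2\right) \left(-6\right)\right)\right) = \left(\left(-20\right) \frac{1}{20} - \frac{17}{11}\right) \left(6 + \left(3 - 12\right)\right) = \left(-1 - \frac{17}{11}\right) \left(6 - 9\right) = \left(- \frac{28}{11}\right) \left(-3\right) = \frac{84}{11}$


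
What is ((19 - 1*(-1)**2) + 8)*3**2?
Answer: 234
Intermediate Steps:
((19 - 1*(-1)**2) + 8)*3**2 = ((19 - 1*1) + 8)*9 = ((19 - 1) + 8)*9 = (18 + 8)*9 = 26*9 = 234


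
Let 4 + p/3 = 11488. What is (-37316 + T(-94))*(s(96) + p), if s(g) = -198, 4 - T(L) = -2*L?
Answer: -1284525000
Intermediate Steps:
T(L) = 4 + 2*L (T(L) = 4 - (-2)*L = 4 + 2*L)
p = 34452 (p = -12 + 3*11488 = -12 + 34464 = 34452)
(-37316 + T(-94))*(s(96) + p) = (-37316 + (4 + 2*(-94)))*(-198 + 34452) = (-37316 + (4 - 188))*34254 = (-37316 - 184)*34254 = -37500*34254 = -1284525000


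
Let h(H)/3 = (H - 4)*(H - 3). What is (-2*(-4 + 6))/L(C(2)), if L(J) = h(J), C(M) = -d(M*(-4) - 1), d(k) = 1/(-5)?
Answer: -50/399 ≈ -0.12531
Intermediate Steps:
d(k) = -⅕
C(M) = ⅕ (C(M) = -1*(-⅕) = ⅕)
h(H) = 3*(-4 + H)*(-3 + H) (h(H) = 3*((H - 4)*(H - 3)) = 3*((-4 + H)*(-3 + H)) = 3*(-4 + H)*(-3 + H))
L(J) = 36 - 21*J + 3*J²
(-2*(-4 + 6))/L(C(2)) = (-2*(-4 + 6))/(36 - 21*⅕ + 3*(⅕)²) = (-2*2)/(36 - 21/5 + 3*(1/25)) = -4/(36 - 21/5 + 3/25) = -4/798/25 = -4*25/798 = -50/399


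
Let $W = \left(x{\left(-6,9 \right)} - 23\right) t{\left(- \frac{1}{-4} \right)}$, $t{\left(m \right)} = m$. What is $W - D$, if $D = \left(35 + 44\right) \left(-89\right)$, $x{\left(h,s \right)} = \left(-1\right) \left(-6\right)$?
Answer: $\frac{28107}{4} \approx 7026.8$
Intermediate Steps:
$x{\left(h,s \right)} = 6$
$W = - \frac{17}{4}$ ($W = \left(6 - 23\right) \left(- \frac{1}{-4}\right) = - 17 \left(\left(-1\right) \left(- \frac{1}{4}\right)\right) = \left(-17\right) \frac{1}{4} = - \frac{17}{4} \approx -4.25$)
$D = -7031$ ($D = 79 \left(-89\right) = -7031$)
$W - D = - \frac{17}{4} - -7031 = - \frac{17}{4} + 7031 = \frac{28107}{4}$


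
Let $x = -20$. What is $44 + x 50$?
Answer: $-956$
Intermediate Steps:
$44 + x 50 = 44 - 1000 = -956$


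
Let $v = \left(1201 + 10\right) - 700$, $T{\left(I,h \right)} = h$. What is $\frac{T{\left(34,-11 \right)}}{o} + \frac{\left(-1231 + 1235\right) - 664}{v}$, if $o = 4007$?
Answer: $- \frac{2650241}{2047577} \approx -1.2943$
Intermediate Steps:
$v = 511$ ($v = 1211 - 700 = 511$)
$\frac{T{\left(34,-11 \right)}}{o} + \frac{\left(-1231 + 1235\right) - 664}{v} = - \frac{11}{4007} + \frac{\left(-1231 + 1235\right) - 664}{511} = \left(-11\right) \frac{1}{4007} + \left(4 - 664\right) \frac{1}{511} = - \frac{11}{4007} - \frac{660}{511} = - \frac{2650241}{2047577}$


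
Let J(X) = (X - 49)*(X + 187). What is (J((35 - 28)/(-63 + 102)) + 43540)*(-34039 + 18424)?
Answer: -90784117900/169 ≈ -5.3718e+8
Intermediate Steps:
J(X) = (-49 + X)*(187 + X)
(J((35 - 28)/(-63 + 102)) + 43540)*(-34039 + 18424) = ((-9163 + ((35 - 28)/(-63 + 102))**2 + 138*((35 - 28)/(-63 + 102))) + 43540)*(-34039 + 18424) = ((-9163 + (7/39)**2 + 138*(7/39)) + 43540)*(-15615) = ((-9163 + 49/1521 + 322/13) + 43540)*(-15615) = (-13899200/1521 + 43540)*(-15615) = (52325140/1521)*(-15615) = -90784117900/169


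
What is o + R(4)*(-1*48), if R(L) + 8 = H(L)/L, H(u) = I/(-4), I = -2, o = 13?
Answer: 391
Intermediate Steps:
H(u) = ½ (H(u) = -2/(-4) = -2*(-¼) = ½)
R(L) = -8 + 1/(2*L)
o + R(4)*(-1*48) = 13 + (-8 + (½)/4)*(-1*48) = 13 + (-8 + (½)*(¼))*(-48) = 13 + (-8 + ⅛)*(-48) = 13 - 63/8*(-48) = 13 + 378 = 391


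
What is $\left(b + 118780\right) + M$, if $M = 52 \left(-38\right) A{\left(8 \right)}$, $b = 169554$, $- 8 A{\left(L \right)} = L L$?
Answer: $304142$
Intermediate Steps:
$A{\left(L \right)} = - \frac{L^{2}}{8}$ ($A{\left(L \right)} = - \frac{L L}{8} = - \frac{L^{2}}{8}$)
$M = 15808$ ($M = 52 \left(-38\right) \left(- \frac{8^{2}}{8}\right) = - 1976 \left(\left(- \frac{1}{8}\right) 64\right) = \left(-1976\right) \left(-8\right) = 15808$)
$\left(b + 118780\right) + M = \left(169554 + 118780\right) + 15808 = 288334 + 15808 = 304142$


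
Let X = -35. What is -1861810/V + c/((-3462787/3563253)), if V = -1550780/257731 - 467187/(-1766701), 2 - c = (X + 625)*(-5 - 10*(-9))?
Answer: 3403612006532349720962422/9070271919310559321 ≈ 3.7525e+5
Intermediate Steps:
c = -50148 (c = 2 - (-35 + 625)*(-5 - 10*(-9)) = 2 - 590*(-5 + 90) = 2 - 590*85 = 2 - 1*50150 = 2 - 50150 = -50148)
V = -2619356004083/455333615431 (V = -1550780*1/257731 - 467187*(-1/1766701) = -1550780/257731 + 467187/1766701 = -2619356004083/455333615431 ≈ -5.7526)
-1861810/V + c/((-3462787/3563253)) = -1861810/(-2619356004083/455333615431) - 50148/((-3462787/3563253)) = -1861810*(-455333615431/2619356004083) - 50148/((-3462787*1/3563253)) = 847744678545590110/2619356004083 - 50148/(-3462787/3563253) = 847744678545590110/2619356004083 - 50148*(-3563253/3462787) = 847744678545590110/2619356004083 + 178690011444/3462787 = 3403612006532349720962422/9070271919310559321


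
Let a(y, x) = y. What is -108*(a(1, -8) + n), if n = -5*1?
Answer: 432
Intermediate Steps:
n = -5
-108*(a(1, -8) + n) = -108*(1 - 5) = -108*(-4) = 432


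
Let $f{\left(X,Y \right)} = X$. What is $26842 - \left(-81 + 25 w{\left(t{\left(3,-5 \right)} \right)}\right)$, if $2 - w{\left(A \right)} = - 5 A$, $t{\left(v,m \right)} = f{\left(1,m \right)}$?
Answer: $26748$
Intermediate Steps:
$t{\left(v,m \right)} = 1$
$w{\left(A \right)} = 2 + 5 A$ ($w{\left(A \right)} = 2 - - 5 A = 2 + 5 A$)
$26842 - \left(-81 + 25 w{\left(t{\left(3,-5 \right)} \right)}\right) = 26842 - \left(-81 + 25 \left(2 + 5 \cdot 1\right)\right) = 26842 - \left(-81 + 25 \left(2 + 5\right)\right) = 26842 - \left(-81 + 25 \cdot 7\right) = 26842 - \left(-81 + 175\right) = 26842 - 94 = 26748$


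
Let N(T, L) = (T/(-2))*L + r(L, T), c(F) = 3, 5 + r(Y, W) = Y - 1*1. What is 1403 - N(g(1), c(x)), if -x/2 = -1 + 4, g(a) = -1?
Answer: 2809/2 ≈ 1404.5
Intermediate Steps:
r(Y, W) = -6 + Y (r(Y, W) = -5 + (Y - 1*1) = -5 + (Y - 1) = -5 + (-1 + Y) = -6 + Y)
x = -6 (x = -2*(-1 + 4) = -2*3 = -6)
N(T, L) = -6 + L - L*T/2 (N(T, L) = (T/(-2))*L + (-6 + L) = (-T/2)*L + (-6 + L) = -L*T/2 + (-6 + L) = -6 + L - L*T/2)
1403 - N(g(1), c(x)) = 1403 - (-6 + 3 - ½*3*(-1)) = 1403 - (-6 + 3 + 3/2) = 1403 - 1*(-3/2) = 1403 + 3/2 = 2809/2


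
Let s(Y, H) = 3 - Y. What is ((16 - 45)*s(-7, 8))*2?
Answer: -580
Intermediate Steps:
((16 - 45)*s(-7, 8))*2 = ((16 - 45)*(3 - 1*(-7)))*2 = -29*(3 + 7)*2 = -29*10*2 = -290*2 = -580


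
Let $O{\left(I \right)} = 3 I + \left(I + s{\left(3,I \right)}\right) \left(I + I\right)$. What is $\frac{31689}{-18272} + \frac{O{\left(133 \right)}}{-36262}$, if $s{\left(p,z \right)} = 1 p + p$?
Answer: $- \frac{915992987}{331289632} \approx -2.7649$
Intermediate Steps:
$s{\left(p,z \right)} = 2 p$ ($s{\left(p,z \right)} = p + p = 2 p$)
$O{\left(I \right)} = 3 I + 2 I \left(6 + I\right)$ ($O{\left(I \right)} = 3 I + \left(I + 2 \cdot 3\right) \left(I + I\right) = 3 I + \left(I + 6\right) 2 I = 3 I + \left(6 + I\right) 2 I = 3 I + 2 I \left(6 + I\right)$)
$\frac{31689}{-18272} + \frac{O{\left(133 \right)}}{-36262} = \frac{31689}{-18272} + \frac{133 \left(15 + 2 \cdot 133\right)}{-36262} = 31689 \left(- \frac{1}{18272}\right) + 133 \left(15 + 266\right) \left(- \frac{1}{36262}\right) = - \frac{31689}{18272} + 133 \cdot 281 \left(- \frac{1}{36262}\right) = - \frac{31689}{18272} + 37373 \left(- \frac{1}{36262}\right) = - \frac{31689}{18272} - \frac{37373}{36262} = - \frac{915992987}{331289632}$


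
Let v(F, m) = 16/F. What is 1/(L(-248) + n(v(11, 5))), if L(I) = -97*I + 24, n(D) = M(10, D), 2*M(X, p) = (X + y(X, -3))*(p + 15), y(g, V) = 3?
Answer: 22/532113 ≈ 4.1345e-5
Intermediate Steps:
M(X, p) = (3 + X)*(15 + p)/2 (M(X, p) = ((X + 3)*(p + 15))/2 = ((3 + X)*(15 + p))/2 = (3 + X)*(15 + p)/2)
n(D) = 195/2 + 13*D/2 (n(D) = 45/2 + 3*D/2 + (15/2)*10 + (1/2)*10*D = 45/2 + 3*D/2 + 75 + 5*D = 195/2 + 13*D/2)
L(I) = 24 - 97*I
1/(L(-248) + n(v(11, 5))) = 1/((24 - 97*(-248)) + (195/2 + 13*(16/11)/2)) = 1/((24 + 24056) + (195/2 + 13*(16*(1/11))/2)) = 1/(24080 + (195/2 + (13/2)*(16/11))) = 1/(24080 + (195/2 + 104/11)) = 1/(24080 + 2353/22) = 1/(532113/22) = 22/532113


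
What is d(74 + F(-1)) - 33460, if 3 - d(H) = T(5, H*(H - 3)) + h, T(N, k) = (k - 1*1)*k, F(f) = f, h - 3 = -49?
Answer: -26140401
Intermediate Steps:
h = -46 (h = 3 - 49 = -46)
T(N, k) = k*(-1 + k) (T(N, k) = (k - 1)*k = (-1 + k)*k = k*(-1 + k))
d(H) = 49 - H*(-1 + H*(-3 + H))*(-3 + H) (d(H) = 3 - ((H*(H - 3))*(-1 + H*(H - 3)) - 46) = 3 - ((H*(-3 + H))*(-1 + H*(-3 + H)) - 46) = 3 - (H*(-1 + H*(-3 + H))*(-3 + H) - 46) = 3 - (-46 + H*(-1 + H*(-3 + H))*(-3 + H)) = 3 + (46 - H*(-1 + H*(-3 + H))*(-3 + H)) = 49 - H*(-1 + H*(-3 + H))*(-3 + H))
d(74 + F(-1)) - 33460 = (49 - (74 - 1)*(-1 + (74 - 1)*(-3 + (74 - 1)))*(-3 + (74 - 1))) - 33460 = (49 - 1*73*(-1 + 73*(-3 + 73))*(-3 + 73)) - 33460 = (49 - 1*73*(-1 + 73*70)*70) - 33460 = (49 - 1*73*(-1 + 5110)*70) - 33460 = (49 - 1*73*5109*70) - 33460 = (49 - 26106990) - 33460 = -26106941 - 33460 = -26140401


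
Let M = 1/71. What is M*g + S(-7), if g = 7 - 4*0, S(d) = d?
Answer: -490/71 ≈ -6.9014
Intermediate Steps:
g = 7 (g = 7 + 0 = 7)
M = 1/71 ≈ 0.014085
M*g + S(-7) = (1/71)*7 - 7 = 7/71 - 7 = -490/71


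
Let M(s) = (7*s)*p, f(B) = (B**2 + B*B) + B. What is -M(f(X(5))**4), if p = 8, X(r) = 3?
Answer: -10890936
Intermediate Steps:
f(B) = B + 2*B**2 (f(B) = (B**2 + B**2) + B = 2*B**2 + B = B + 2*B**2)
M(s) = 56*s (M(s) = (7*s)*8 = 56*s)
-M(f(X(5))**4) = -56*(3*(1 + 2*3))**4 = -56*(3*(1 + 6))**4 = -56*(3*7)**4 = -56*21**4 = -56*194481 = -1*10890936 = -10890936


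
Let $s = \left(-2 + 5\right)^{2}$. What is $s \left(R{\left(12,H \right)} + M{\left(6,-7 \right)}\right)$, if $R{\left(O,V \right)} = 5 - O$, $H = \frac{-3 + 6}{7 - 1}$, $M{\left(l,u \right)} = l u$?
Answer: $-441$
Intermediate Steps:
$s = 9$ ($s = 3^{2} = 9$)
$H = \frac{1}{2}$ ($H = \frac{3}{6} = 3 \cdot \frac{1}{6} = \frac{1}{2} \approx 0.5$)
$s \left(R{\left(12,H \right)} + M{\left(6,-7 \right)}\right) = 9 \left(\left(5 - 12\right) + 6 \left(-7\right)\right) = 9 \left(\left(5 - 12\right) - 42\right) = 9 \left(-7 - 42\right) = 9 \left(-49\right) = -441$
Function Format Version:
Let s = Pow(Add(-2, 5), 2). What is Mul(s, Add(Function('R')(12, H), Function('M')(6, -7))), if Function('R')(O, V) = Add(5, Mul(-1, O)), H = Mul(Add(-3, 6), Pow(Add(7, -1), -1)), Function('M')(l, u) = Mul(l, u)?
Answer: -441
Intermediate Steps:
s = 9 (s = Pow(3, 2) = 9)
H = Rational(1, 2) (H = Mul(3, Pow(6, -1)) = Mul(3, Rational(1, 6)) = Rational(1, 2) ≈ 0.50000)
Mul(s, Add(Function('R')(12, H), Function('M')(6, -7))) = Mul(9, Add(Add(5, Mul(-1, 12)), Mul(6, -7))) = Mul(9, Add(Add(5, -12), -42)) = Mul(9, Add(-7, -42)) = Mul(9, -49) = -441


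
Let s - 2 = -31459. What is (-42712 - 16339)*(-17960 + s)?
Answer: 2918123267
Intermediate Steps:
s = -31457 (s = 2 - 31459 = -31457)
(-42712 - 16339)*(-17960 + s) = (-42712 - 16339)*(-17960 - 31457) = -59051*(-49417) = 2918123267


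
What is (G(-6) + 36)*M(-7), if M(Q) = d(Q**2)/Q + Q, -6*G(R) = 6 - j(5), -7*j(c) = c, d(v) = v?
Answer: -1465/3 ≈ -488.33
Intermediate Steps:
j(c) = -c/7
G(R) = -47/42 (G(R) = -(6 - (-1)*5/7)/6 = -(6 - 1*(-5/7))/6 = -(6 + 5/7)/6 = -1/6*47/7 = -47/42)
M(Q) = 2*Q (M(Q) = Q**2/Q + Q = Q + Q = 2*Q)
(G(-6) + 36)*M(-7) = (-47/42 + 36)*(2*(-7)) = (1465/42)*(-14) = -1465/3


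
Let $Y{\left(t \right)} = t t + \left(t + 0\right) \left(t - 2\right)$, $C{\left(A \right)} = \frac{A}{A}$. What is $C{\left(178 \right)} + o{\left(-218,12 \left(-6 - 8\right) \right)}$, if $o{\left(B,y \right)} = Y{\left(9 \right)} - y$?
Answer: $313$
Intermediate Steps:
$C{\left(A \right)} = 1$
$Y{\left(t \right)} = t^{2} + t \left(-2 + t\right)$
$o{\left(B,y \right)} = 144 - y$ ($o{\left(B,y \right)} = 2 \cdot 9 \left(-1 + 9\right) - y = 2 \cdot 9 \cdot 8 - y = 144 - y$)
$C{\left(178 \right)} + o{\left(-218,12 \left(-6 - 8\right) \right)} = 1 - \left(-144 + 12 \left(-6 - 8\right)\right) = 1 - \left(-144 + 12 \left(-14\right)\right) = 1 + \left(144 - -168\right) = 1 + \left(144 + 168\right) = 1 + 312 = 313$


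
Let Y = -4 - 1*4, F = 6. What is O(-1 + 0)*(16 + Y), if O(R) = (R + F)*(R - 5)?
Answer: -240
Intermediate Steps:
Y = -8 (Y = -4 - 4 = -8)
O(R) = (-5 + R)*(6 + R) (O(R) = (R + 6)*(R - 5) = (6 + R)*(-5 + R) = (-5 + R)*(6 + R))
O(-1 + 0)*(16 + Y) = (-30 + (-1 + 0) + (-1 + 0)**2)*(16 - 8) = (-30 - 1 + (-1)**2)*8 = (-30 - 1 + 1)*8 = -30*8 = -240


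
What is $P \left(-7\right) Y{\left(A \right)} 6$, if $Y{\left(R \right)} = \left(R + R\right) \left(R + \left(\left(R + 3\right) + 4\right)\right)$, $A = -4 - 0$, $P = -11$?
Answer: $3696$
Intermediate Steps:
$A = -4$ ($A = -4 + 0 = -4$)
$Y{\left(R \right)} = 2 R \left(7 + 2 R\right)$ ($Y{\left(R \right)} = 2 R \left(R + \left(\left(3 + R\right) + 4\right)\right) = 2 R \left(R + \left(7 + R\right)\right) = 2 R \left(7 + 2 R\right)$)
$P \left(-7\right) Y{\left(A \right)} 6 = \left(-11\right) \left(-7\right) 2 \left(-4\right) \left(7 + 2 \left(-4\right)\right) 6 = 77 \cdot 2 \left(-4\right) \left(7 - 8\right) 6 = 77 \cdot 2 \left(-4\right) \left(-1\right) 6 = 77 \cdot 8 \cdot 6 = 77 \cdot 48 = 3696$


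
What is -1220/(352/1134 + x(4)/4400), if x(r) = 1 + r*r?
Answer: -3043656000/784039 ≈ -3882.0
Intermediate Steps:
x(r) = 1 + r**2
-1220/(352/1134 + x(4)/4400) = -1220/(352/1134 + (1 + 4**2)/4400) = -1220/(352*(1/1134) + (1 + 16)*(1/4400)) = -1220/(176/567 + 17*(1/4400)) = -1220/(176/567 + 17/4400) = -1220/784039/2494800 = -1220*2494800/784039 = -3043656000/784039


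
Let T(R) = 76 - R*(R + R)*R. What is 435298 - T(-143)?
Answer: -5413192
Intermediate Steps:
T(R) = 76 - 2*R**3 (T(R) = 76 - R*(2*R)*R = 76 - 2*R**2*R = 76 - 2*R**3)
435298 - T(-143) = 435298 - (76 - 2*(-143)**3) = 435298 - (76 - 2*(-2924207)) = 435298 - (76 + 5848414) = 435298 - 1*5848490 = 435298 - 5848490 = -5413192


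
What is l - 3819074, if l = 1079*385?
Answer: -3403659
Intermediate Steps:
l = 415415
l - 3819074 = 415415 - 3819074 = -3403659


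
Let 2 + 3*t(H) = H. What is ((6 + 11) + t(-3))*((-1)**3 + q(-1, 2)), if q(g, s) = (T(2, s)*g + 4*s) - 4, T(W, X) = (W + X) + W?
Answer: -46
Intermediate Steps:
T(W, X) = X + 2*W
t(H) = -2/3 + H/3
q(g, s) = -4 + 4*s + g*(4 + s) (q(g, s) = ((s + 2*2)*g + 4*s) - 4 = ((s + 4)*g + 4*s) - 4 = ((4 + s)*g + 4*s) - 4 = (g*(4 + s) + 4*s) - 4 = (4*s + g*(4 + s)) - 4 = -4 + 4*s + g*(4 + s))
((6 + 11) + t(-3))*((-1)**3 + q(-1, 2)) = ((6 + 11) + (-2/3 + (1/3)*(-3)))*((-1)**3 + (-4 + 4*2 - (4 + 2))) = (17 + (-2/3 - 1))*(-1 + (-4 + 8 - 1*6)) = (17 - 5/3)*(-1 + (-4 + 8 - 6)) = 46*(-1 - 2)/3 = (46/3)*(-3) = -46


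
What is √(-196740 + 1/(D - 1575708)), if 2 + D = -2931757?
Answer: I*√3997217487677457327/4507467 ≈ 443.55*I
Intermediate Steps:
D = -2931759 (D = -2 - 2931757 = -2931759)
√(-196740 + 1/(D - 1575708)) = √(-196740 + 1/(-2931759 - 1575708)) = √(-196740 + 1/(-4507467)) = √(-196740 - 1/4507467) = √(-886799057581/4507467) = I*√3997217487677457327/4507467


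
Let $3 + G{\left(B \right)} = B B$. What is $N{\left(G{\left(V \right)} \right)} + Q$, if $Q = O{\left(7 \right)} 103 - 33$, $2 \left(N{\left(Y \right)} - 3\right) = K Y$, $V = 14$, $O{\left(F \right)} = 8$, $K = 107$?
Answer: $\frac{22239}{2} \approx 11120.0$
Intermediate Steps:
$G{\left(B \right)} = -3 + B^{2}$ ($G{\left(B \right)} = -3 + B B = -3 + B^{2}$)
$N{\left(Y \right)} = 3 + \frac{107 Y}{2}$
$Q = 791$ ($Q = 8 \cdot 103 - 33 = 824 - 33 = 791$)
$N{\left(G{\left(V \right)} \right)} + Q = \left(3 + \frac{107 \left(-3 + 14^{2}\right)}{2}\right) + 791 = \left(3 + \frac{107 \left(-3 + 196\right)}{2}\right) + 791 = \left(3 + \frac{107}{2} \cdot 193\right) + 791 = \left(3 + \frac{20651}{2}\right) + 791 = \frac{20657}{2} + 791 = \frac{22239}{2}$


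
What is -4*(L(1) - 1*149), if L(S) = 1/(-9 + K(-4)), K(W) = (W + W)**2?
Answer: 32776/55 ≈ 595.93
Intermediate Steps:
K(W) = 4*W**2 (K(W) = (2*W)**2 = 4*W**2)
L(S) = 1/55 (L(S) = 1/(-9 + 4*(-4)**2) = 1/(-9 + 4*16) = 1/(-9 + 64) = 1/55)
-4*(L(1) - 1*149) = -4*(1/55 - 1*149) = -4*(1/55 - 149) = -4*(-8194/55) = 32776/55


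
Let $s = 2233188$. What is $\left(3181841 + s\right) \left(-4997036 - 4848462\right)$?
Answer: $-53313657189442$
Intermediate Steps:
$\left(3181841 + s\right) \left(-4997036 - 4848462\right) = \left(3181841 + 2233188\right) \left(-4997036 - 4848462\right) = 5415029 \left(-9845498\right) = -53313657189442$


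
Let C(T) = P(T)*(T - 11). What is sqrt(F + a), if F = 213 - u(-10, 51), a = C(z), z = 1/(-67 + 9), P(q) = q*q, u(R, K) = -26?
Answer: sqrt(2704605482)/3364 ≈ 15.460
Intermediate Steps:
P(q) = q**2
z = -1/58 (z = 1/(-58) = -1/58 ≈ -0.017241)
C(T) = T**2*(-11 + T) (C(T) = T**2*(T - 11) = T**2*(-11 + T))
a = -639/195112 (a = (-1/58)**2*(-11 - 1/58) = (1/3364)*(-639/58) = -639/195112 ≈ -0.0032750)
F = 239 (F = 213 - 1*(-26) = 213 + 26 = 239)
sqrt(F + a) = sqrt(239 - 639/195112) = sqrt(46631129/195112) = sqrt(2704605482)/3364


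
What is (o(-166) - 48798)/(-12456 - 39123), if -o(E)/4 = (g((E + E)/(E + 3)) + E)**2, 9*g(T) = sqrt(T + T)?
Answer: 2099570122/680997537 - 2656*sqrt(27058)/75666393 ≈ 3.0773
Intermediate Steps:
g(T) = sqrt(2)*sqrt(T)/9 (g(T) = sqrt(T + T)/9 = sqrt(2*T)/9 = (sqrt(2)*sqrt(T))/9 = sqrt(2)*sqrt(T)/9)
o(E) = -4*(E + 2*sqrt(E/(3 + E))/9)**2 (o(E) = -4*(sqrt(2)*sqrt((E + E)/(E + 3))/9 + E)**2 = -4*(sqrt(2)*sqrt((2*E)/(3 + E))/9 + E)**2 = -4*(sqrt(2)*sqrt(2*E/(3 + E))/9 + E)**2 = -4*(sqrt(2)*(sqrt(2)*sqrt(E/(3 + E)))/9 + E)**2 = -4*(2*sqrt(E/(3 + E))/9 + E)**2 = -4*(E + 2*sqrt(E/(3 + E))/9)**2)
(o(-166) - 48798)/(-12456 - 39123) = (-4*(2*sqrt(-166/(3 - 166)) + 9*(-166))**2/81 - 48798)/(-12456 - 39123) = (-4*(2*sqrt(-166/(-163)) - 1494)**2/81 - 48798)/(-51579) = (-4*(2*sqrt(-166*(-1/163)) - 1494)**2/81 - 48798)*(-1/51579) = (-4*(2*sqrt(166/163) - 1494)**2/81 - 48798)*(-1/51579) = (-4*(2*(sqrt(27058)/163) - 1494)**2/81 - 48798)*(-1/51579) = (-4*(2*sqrt(27058)/163 - 1494)**2/81 - 48798)*(-1/51579) = (-4*(-1494 + 2*sqrt(27058)/163)**2/81 - 48798)*(-1/51579) = (-48798 - 4*(-1494 + 2*sqrt(27058)/163)**2/81)*(-1/51579) = 5422/5731 + 4*(-1494 + 2*sqrt(27058)/163)**2/4177899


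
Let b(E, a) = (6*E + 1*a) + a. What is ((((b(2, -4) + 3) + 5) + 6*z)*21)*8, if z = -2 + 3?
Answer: 3024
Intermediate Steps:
b(E, a) = 2*a + 6*E (b(E, a) = (6*E + a) + a = (a + 6*E) + a = 2*a + 6*E)
z = 1
((((b(2, -4) + 3) + 5) + 6*z)*21)*8 = (((((2*(-4) + 6*2) + 3) + 5) + 6*1)*21)*8 = (((((-8 + 12) + 3) + 5) + 6)*21)*8 = ((((4 + 3) + 5) + 6)*21)*8 = (((7 + 5) + 6)*21)*8 = ((12 + 6)*21)*8 = (18*21)*8 = 378*8 = 3024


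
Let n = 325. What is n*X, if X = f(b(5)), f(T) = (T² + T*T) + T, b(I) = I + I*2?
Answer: 151125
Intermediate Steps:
b(I) = 3*I (b(I) = I + 2*I = 3*I)
f(T) = T + 2*T² (f(T) = (T² + T²) + T = 2*T² + T = T + 2*T²)
X = 465 (X = (3*5)*(1 + 2*(3*5)) = 15*(1 + 2*15) = 15*(1 + 30) = 15*31 = 465)
n*X = 325*465 = 151125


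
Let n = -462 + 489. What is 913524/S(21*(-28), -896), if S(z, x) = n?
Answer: 304508/9 ≈ 33834.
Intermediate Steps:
n = 27
S(z, x) = 27
913524/S(21*(-28), -896) = 913524/27 = 913524*(1/27) = 304508/9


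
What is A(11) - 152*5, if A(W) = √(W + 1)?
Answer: -760 + 2*√3 ≈ -756.54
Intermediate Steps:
A(W) = √(1 + W)
A(11) - 152*5 = √(1 + 11) - 152*5 = √12 - 760 = 2*√3 - 760 = -760 + 2*√3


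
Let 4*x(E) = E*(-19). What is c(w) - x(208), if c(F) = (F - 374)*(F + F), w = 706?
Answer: 469772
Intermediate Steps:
x(E) = -19*E/4 (x(E) = (E*(-19))/4 = (-19*E)/4 = -19*E/4)
c(F) = 2*F*(-374 + F) (c(F) = (-374 + F)*(2*F) = 2*F*(-374 + F))
c(w) - x(208) = 2*706*(-374 + 706) - (-19)*208/4 = 2*706*332 - 1*(-988) = 468784 + 988 = 469772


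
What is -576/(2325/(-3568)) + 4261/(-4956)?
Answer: 3391835261/3840900 ≈ 883.08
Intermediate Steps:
-576/(2325/(-3568)) + 4261/(-4956) = -576/(2325*(-1/3568)) + 4261*(-1/4956) = -576/(-2325/3568) - 4261/4956 = -576*(-3568/2325) - 4261/4956 = 685056/775 - 4261/4956 = 3391835261/3840900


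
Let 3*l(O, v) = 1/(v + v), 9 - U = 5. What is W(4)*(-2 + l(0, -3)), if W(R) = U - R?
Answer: 0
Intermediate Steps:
U = 4 (U = 9 - 1*5 = 9 - 5 = 4)
W(R) = 4 - R
l(O, v) = 1/(6*v) (l(O, v) = 1/(3*(v + v)) = 1/(3*((2*v))) = (1/(2*v))/3 = 1/(6*v))
W(4)*(-2 + l(0, -3)) = (4 - 1*4)*(-2 + (⅙)/(-3)) = (4 - 4)*(-2 + (⅙)*(-⅓)) = 0*(-2 - 1/18) = 0*(-37/18) = 0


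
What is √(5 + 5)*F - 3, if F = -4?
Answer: -3 - 4*√10 ≈ -15.649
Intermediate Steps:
√(5 + 5)*F - 3 = √(5 + 5)*(-4) - 3 = √10*(-4) - 3 = -4*√10 - 3 = -3 - 4*√10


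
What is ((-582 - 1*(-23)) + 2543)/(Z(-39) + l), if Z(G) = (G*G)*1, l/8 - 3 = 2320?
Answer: 1984/20105 ≈ 0.098682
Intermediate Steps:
l = 18584 (l = 24 + 8*2320 = 24 + 18560 = 18584)
Z(G) = G² (Z(G) = G²*1 = G²)
((-582 - 1*(-23)) + 2543)/(Z(-39) + l) = ((-582 - 1*(-23)) + 2543)/((-39)² + 18584) = ((-582 + 23) + 2543)/(1521 + 18584) = (-559 + 2543)/20105 = 1984*(1/20105) = 1984/20105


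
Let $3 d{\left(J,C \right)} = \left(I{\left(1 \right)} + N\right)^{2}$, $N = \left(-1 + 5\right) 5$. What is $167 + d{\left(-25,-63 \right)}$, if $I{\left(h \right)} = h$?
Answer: $314$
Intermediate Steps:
$N = 20$ ($N = 4 \cdot 5 = 20$)
$d{\left(J,C \right)} = 147$ ($d{\left(J,C \right)} = \frac{\left(1 + 20\right)^{2}}{3} = \frac{21^{2}}{3} = \frac{1}{3} \cdot 441 = 147$)
$167 + d{\left(-25,-63 \right)} = 167 + 147 = 314$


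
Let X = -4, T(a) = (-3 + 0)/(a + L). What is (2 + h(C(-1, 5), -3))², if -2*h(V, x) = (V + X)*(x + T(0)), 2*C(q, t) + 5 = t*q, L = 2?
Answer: 5329/16 ≈ 333.06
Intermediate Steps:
T(a) = -3/(2 + a) (T(a) = (-3 + 0)/(a + 2) = -3/(2 + a))
C(q, t) = -5/2 + q*t/2 (C(q, t) = -5/2 + (t*q)/2 = -5/2 + (q*t)/2 = -5/2 + q*t/2)
h(V, x) = -(-4 + V)*(-3/2 + x)/2 (h(V, x) = -(V - 4)*(x - 3/(2 + 0))/2 = -(-4 + V)*(x - 3/2)/2 = -(-4 + V)*(-3/2 + x)/2)
(2 + h(C(-1, 5), -3))² = (2 + (-3 + 2*(-3) + 3*(-5/2 + (½)*(-1)*5)/4 - ½*(-5/2 + (½)*(-1)*5)*(-3)))² = (2 + (-3 - 6 + 3*(-5/2 - 5/2)/4 - ½*(-5/2 - 5/2)*(-3)))² = (2 + (-3 - 6 + (¾)*(-5) - ½*(-5)*(-3)))² = (2 + (-3 - 6 - 15/4 - 15/2))² = (2 - 81/4)² = (-73/4)² = 5329/16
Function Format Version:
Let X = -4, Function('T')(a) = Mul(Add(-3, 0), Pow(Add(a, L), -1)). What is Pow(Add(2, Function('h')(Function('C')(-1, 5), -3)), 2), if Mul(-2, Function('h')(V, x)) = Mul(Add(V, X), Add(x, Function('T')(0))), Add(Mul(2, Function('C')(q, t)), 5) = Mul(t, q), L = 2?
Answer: Rational(5329, 16) ≈ 333.06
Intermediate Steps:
Function('T')(a) = Mul(-3, Pow(Add(2, a), -1)) (Function('T')(a) = Mul(Add(-3, 0), Pow(Add(a, 2), -1)) = Mul(-3, Pow(Add(2, a), -1)))
Function('C')(q, t) = Add(Rational(-5, 2), Mul(Rational(1, 2), q, t)) (Function('C')(q, t) = Add(Rational(-5, 2), Mul(Rational(1, 2), Mul(t, q))) = Add(Rational(-5, 2), Mul(Rational(1, 2), Mul(q, t))) = Add(Rational(-5, 2), Mul(Rational(1, 2), q, t)))
Function('h')(V, x) = Mul(Rational(-1, 2), Add(-4, V), Add(Rational(-3, 2), x)) (Function('h')(V, x) = Mul(Rational(-1, 2), Mul(Add(V, -4), Add(x, Mul(-3, Pow(Add(2, 0), -1))))) = Mul(Rational(-1, 2), Mul(Add(-4, V), Add(x, Mul(-3, Pow(2, -1))))) = Mul(Rational(-1, 2), Mul(Add(-4, V), Add(x, Mul(-3, Rational(1, 2))))) = Mul(Rational(-1, 2), Mul(Add(-4, V), Add(x, Rational(-3, 2)))) = Mul(Rational(-1, 2), Mul(Add(-4, V), Add(Rational(-3, 2), x))) = Mul(Rational(-1, 2), Add(-4, V), Add(Rational(-3, 2), x)))
Pow(Add(2, Function('h')(Function('C')(-1, 5), -3)), 2) = Pow(Add(2, Add(-3, Mul(2, -3), Mul(Rational(3, 4), Add(Rational(-5, 2), Mul(Rational(1, 2), -1, 5))), Mul(Rational(-1, 2), Add(Rational(-5, 2), Mul(Rational(1, 2), -1, 5)), -3))), 2) = Pow(Add(2, Add(-3, -6, Mul(Rational(3, 4), Add(Rational(-5, 2), Rational(-5, 2))), Mul(Rational(-1, 2), Add(Rational(-5, 2), Rational(-5, 2)), -3))), 2) = Pow(Add(2, Add(-3, -6, Mul(Rational(3, 4), -5), Mul(Rational(-1, 2), -5, -3))), 2) = Pow(Add(2, Add(-3, -6, Rational(-15, 4), Rational(-15, 2))), 2) = Pow(Add(2, Rational(-81, 4)), 2) = Pow(Rational(-73, 4), 2) = Rational(5329, 16)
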